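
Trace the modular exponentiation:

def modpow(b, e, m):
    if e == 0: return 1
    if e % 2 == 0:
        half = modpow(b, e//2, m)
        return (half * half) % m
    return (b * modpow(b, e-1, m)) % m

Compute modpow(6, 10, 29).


modpow(6, 10, 29): e is even, compute modpow(6, 5, 29)
  modpow(6, 5, 29): e is odd, compute modpow(6, 4, 29)
    modpow(6, 4, 29): e is even, compute modpow(6, 2, 29)
      modpow(6, 2, 29): e is even, compute modpow(6, 1, 29)
        modpow(6, 1, 29): e is odd, compute modpow(6, 0, 29)
          modpow(6, 0, 29) = 1
        (6 * 1) % 29 = 6
      half=6, (6*6) % 29 = 7
    half=7, (7*7) % 29 = 20
  (6 * 20) % 29 = 4
half=4, (4*4) % 29 = 16

16


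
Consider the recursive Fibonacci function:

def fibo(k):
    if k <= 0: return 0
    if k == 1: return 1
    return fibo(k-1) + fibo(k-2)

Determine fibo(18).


Computing fibo(18) bottom-up:
fibo(0) = 0
fibo(1) = 1
fibo(2) = fibo(1) + fibo(0) = 1 + 0 = 1
fibo(3) = fibo(2) + fibo(1) = 1 + 1 = 2
fibo(4) = fibo(3) + fibo(2) = 2 + 1 = 3
fibo(5) = fibo(4) + fibo(3) = 3 + 2 = 5
fibo(6) = fibo(5) + fibo(4) = 5 + 3 = 8
fibo(7) = fibo(6) + fibo(5) = 8 + 5 = 13
fibo(8) = fibo(7) + fibo(6) = 13 + 8 = 21
fibo(9) = fibo(8) + fibo(7) = 21 + 13 = 34
fibo(10) = fibo(9) + fibo(8) = 34 + 21 = 55
fibo(11) = fibo(10) + fibo(9) = 55 + 34 = 89
fibo(12) = fibo(11) + fibo(10) = 89 + 55 = 144
fibo(13) = fibo(12) + fibo(11) = 144 + 89 = 233
fibo(14) = fibo(13) + fibo(12) = 233 + 144 = 377
fibo(15) = fibo(14) + fibo(13) = 377 + 233 = 610
fibo(16) = fibo(15) + fibo(14) = 610 + 377 = 987
fibo(17) = fibo(16) + fibo(15) = 987 + 610 = 1597
fibo(18) = fibo(17) + fibo(16) = 1597 + 987 = 2584

2584


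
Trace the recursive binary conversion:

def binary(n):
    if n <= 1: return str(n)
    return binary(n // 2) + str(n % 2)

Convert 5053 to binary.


binary(5053) = binary(2526) + '1'
binary(2526) = binary(1263) + '0'
binary(1263) = binary(631) + '1'
binary(631) = binary(315) + '1'
binary(315) = binary(157) + '1'
binary(157) = binary(78) + '1'
binary(78) = binary(39) + '0'
binary(39) = binary(19) + '1'
binary(19) = binary(9) + '1'
binary(9) = binary(4) + '1'
binary(4) = binary(2) + '0'
binary(2) = binary(1) + '0'
binary(1) = '1'  (base case)
Concatenating: '1' + '0' + '0' + '1' + '1' + '1' + '0' + '1' + '1' + '1' + '1' + '0' + '1' = '1001110111101'

1001110111101


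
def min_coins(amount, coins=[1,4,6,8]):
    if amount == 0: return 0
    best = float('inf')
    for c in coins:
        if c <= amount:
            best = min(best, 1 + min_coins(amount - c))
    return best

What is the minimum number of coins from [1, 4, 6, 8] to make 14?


Building up with DP:
min_coins(0) = 0
min_coins(1) = min(1+min_coins(0)=1+0=1) = 1
min_coins(2) = min(1+min_coins(1)=1+1=2) = 2
min_coins(3) = min(1+min_coins(2)=1+2=3) = 3
min_coins(4) = min(1+min_coins(3)=1+3=4, 1+min_coins(0)=1+0=1) = 1
min_coins(5) = min(1+min_coins(4)=1+1=2, 1+min_coins(1)=1+1=2) = 2
min_coins(6) = min(1+min_coins(5)=1+2=3, 1+min_coins(2)=1+2=3, 1+min_coins(0)=1+0=1) = 1
min_coins(7) = min(1+min_coins(6)=1+1=2, 1+min_coins(3)=1+3=4, 1+min_coins(1)=1+1=2) = 2
min_coins(8) = min(1+min_coins(7)=1+2=3, 1+min_coins(4)=1+1=2, 1+min_coins(2)=1+2=3, 1+min_coins(0)=1+0=1) = 1
min_coins(9) = min(1+min_coins(8)=1+1=2, 1+min_coins(5)=1+2=3, 1+min_coins(3)=1+3=4, 1+min_coins(1)=1+1=2) = 2
min_coins(10) = min(1+min_coins(9)=1+2=3, 1+min_coins(6)=1+1=2, 1+min_coins(4)=1+1=2, 1+min_coins(2)=1+2=3) = 2
min_coins(11) = min(1+min_coins(10)=1+2=3, 1+min_coins(7)=1+2=3, 1+min_coins(5)=1+2=3, 1+min_coins(3)=1+3=4) = 3
min_coins(12) = min(1+min_coins(11)=1+3=4, 1+min_coins(8)=1+1=2, 1+min_coins(6)=1+1=2, 1+min_coins(4)=1+1=2) = 2
min_coins(13) = min(1+min_coins(12)=1+2=3, 1+min_coins(9)=1+2=3, 1+min_coins(7)=1+2=3, 1+min_coins(5)=1+2=3) = 3
min_coins(14) = min(1+min_coins(13)=1+3=4, 1+min_coins(10)=1+2=3, 1+min_coins(8)=1+1=2, 1+min_coins(6)=1+1=2) = 2

2


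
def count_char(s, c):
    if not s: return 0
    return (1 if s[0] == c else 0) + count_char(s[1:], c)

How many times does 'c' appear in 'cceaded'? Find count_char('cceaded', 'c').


s[0]='c' == 'c' -> 1
s[0]='c' == 'c' -> 1
s[0]='e' != 'c' -> 0
s[0]='a' != 'c' -> 0
s[0]='d' != 'c' -> 0
s[0]='e' != 'c' -> 0
s[0]='d' != 'c' -> 0
Sum: 1 + 1 + 0 + 0 + 0 + 0 + 0 = 2

2


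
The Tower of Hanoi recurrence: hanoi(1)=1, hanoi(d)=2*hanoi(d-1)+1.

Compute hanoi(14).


hanoi(14) = 2 * hanoi(13) + 1
hanoi(13) = 2 * hanoi(12) + 1
hanoi(12) = 2 * hanoi(11) + 1
hanoi(11) = 2 * hanoi(10) + 1
hanoi(10) = 2 * hanoi(9) + 1
hanoi(9) = 2 * hanoi(8) + 1
hanoi(8) = 2 * hanoi(7) + 1
hanoi(7) = 2 * hanoi(6) + 1
hanoi(6) = 2 * hanoi(5) + 1
hanoi(5) = 2 * hanoi(4) + 1
hanoi(4) = 2 * hanoi(3) + 1
hanoi(3) = 2 * hanoi(2) + 1
hanoi(2) = 2 * hanoi(1) + 1
hanoi(1) = 1  (base case)
hanoi(2) = 2 * 1 + 1 = 3
hanoi(3) = 2 * 3 + 1 = 7
hanoi(4) = 2 * 7 + 1 = 15
hanoi(5) = 2 * 15 + 1 = 31
hanoi(6) = 2 * 31 + 1 = 63
hanoi(7) = 2 * 63 + 1 = 127
hanoi(8) = 2 * 127 + 1 = 255
hanoi(9) = 2 * 255 + 1 = 511
hanoi(10) = 2 * 511 + 1 = 1023
hanoi(11) = 2 * 1023 + 1 = 2047
hanoi(12) = 2 * 2047 + 1 = 4095
hanoi(13) = 2 * 4095 + 1 = 8191
hanoi(14) = 2 * 8191 + 1 = 16383

16383


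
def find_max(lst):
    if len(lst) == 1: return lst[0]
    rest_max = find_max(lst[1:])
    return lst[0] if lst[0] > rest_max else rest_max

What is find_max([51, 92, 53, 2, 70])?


find_max([51, 92, 53, 2, 70]): compare 51 with find_max([92, 53, 2, 70])
find_max([92, 53, 2, 70]): compare 92 with find_max([53, 2, 70])
find_max([53, 2, 70]): compare 53 with find_max([2, 70])
find_max([2, 70]): compare 2 with find_max([70])
find_max([70]) = 70  (base case)
Compare 2 with 70 -> 70
Compare 53 with 70 -> 70
Compare 92 with 70 -> 92
Compare 51 with 92 -> 92

92


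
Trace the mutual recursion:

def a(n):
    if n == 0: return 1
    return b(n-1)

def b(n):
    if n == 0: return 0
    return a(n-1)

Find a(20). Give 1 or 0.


a(20) = b(19)
b(19) = a(18)
a(18) = b(17)
b(17) = a(16)
a(16) = b(15)
b(15) = a(14)
a(14) = b(13)
b(13) = a(12)
a(12) = b(11)
b(11) = a(10)
a(10) = b(9)
b(9) = a(8)
a(8) = b(7)
b(7) = a(6)
a(6) = b(5)
b(5) = a(4)
a(4) = b(3)
b(3) = a(2)
a(2) = b(1)
b(1) = a(0)
a(0) = 1  (base case)
Result: 1

1


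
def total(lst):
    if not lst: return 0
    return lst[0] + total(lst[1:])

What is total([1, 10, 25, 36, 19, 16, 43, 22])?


total([1, 10, 25, 36, 19, 16, 43, 22]) = 1 + total([10, 25, 36, 19, 16, 43, 22])
total([10, 25, 36, 19, 16, 43, 22]) = 10 + total([25, 36, 19, 16, 43, 22])
total([25, 36, 19, 16, 43, 22]) = 25 + total([36, 19, 16, 43, 22])
total([36, 19, 16, 43, 22]) = 36 + total([19, 16, 43, 22])
total([19, 16, 43, 22]) = 19 + total([16, 43, 22])
total([16, 43, 22]) = 16 + total([43, 22])
total([43, 22]) = 43 + total([22])
total([22]) = 22 + total([])
total([]) = 0  (base case)
Total: 1 + 10 + 25 + 36 + 19 + 16 + 43 + 22 + 0 = 172

172


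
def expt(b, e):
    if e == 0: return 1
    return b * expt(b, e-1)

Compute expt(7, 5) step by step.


expt(7, 5)
= 7 * expt(7, 4)
= 7 * 7 * expt(7, 3)
= 7 * 7 * 7 * expt(7, 2)
= 7 * 7 * 7 * 7 * expt(7, 1)
= 7 * 7 * 7 * 7 * 7 * expt(7, 0)
= 7 * 7 * 7 * 7 * 7 * 1
= 16807

16807


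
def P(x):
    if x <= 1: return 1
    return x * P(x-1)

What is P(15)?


P(15)
= 15 * P(14)
= 15 * 14 * P(13)
= 15 * 14 * 13 * P(12)
= 15 * 14 * 13 * 12 * P(11)
= 15 * 14 * 13 * 12 * 11 * P(10)
= 15 * 14 * 13 * 12 * 11 * 10 * P(9)
= 15 * 14 * 13 * 12 * 11 * 10 * 9 * P(8)
= 15 * 14 * 13 * 12 * 11 * 10 * 9 * 8 * P(7)
= 15 * 14 * 13 * 12 * 11 * 10 * 9 * 8 * 7 * P(6)
= 15 * 14 * 13 * 12 * 11 * 10 * 9 * 8 * 7 * 6 * P(5)
= 15 * 14 * 13 * 12 * 11 * 10 * 9 * 8 * 7 * 6 * 5 * P(4)
= 15 * 14 * 13 * 12 * 11 * 10 * 9 * 8 * 7 * 6 * 5 * 4 * P(3)
= 15 * 14 * 13 * 12 * 11 * 10 * 9 * 8 * 7 * 6 * 5 * 4 * 3 * P(2)
= 15 * 14 * 13 * 12 * 11 * 10 * 9 * 8 * 7 * 6 * 5 * 4 * 3 * 2 * P(1)
= 15 * 14 * 13 * 12 * 11 * 10 * 9 * 8 * 7 * 6 * 5 * 4 * 3 * 2 * 1
= 1307674368000

1307674368000


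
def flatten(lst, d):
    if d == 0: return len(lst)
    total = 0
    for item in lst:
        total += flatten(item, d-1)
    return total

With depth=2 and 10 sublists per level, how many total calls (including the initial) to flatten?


At depth 0 (root): 1 call
At depth 1: each of 1 parents calls flatten on 10 children = 10 calls
At depth 2: each of 10 parents calls flatten on 10 children = 100 calls
Total: 1 + 10 + 100 = 111

111


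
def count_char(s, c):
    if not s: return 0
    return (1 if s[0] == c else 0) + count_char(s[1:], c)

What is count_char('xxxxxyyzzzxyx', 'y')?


s[0]='x' != 'y' -> 0
s[0]='x' != 'y' -> 0
s[0]='x' != 'y' -> 0
s[0]='x' != 'y' -> 0
s[0]='x' != 'y' -> 0
s[0]='y' == 'y' -> 1
s[0]='y' == 'y' -> 1
s[0]='z' != 'y' -> 0
s[0]='z' != 'y' -> 0
s[0]='z' != 'y' -> 0
s[0]='x' != 'y' -> 0
s[0]='y' == 'y' -> 1
s[0]='x' != 'y' -> 0
Sum: 0 + 0 + 0 + 0 + 0 + 1 + 1 + 0 + 0 + 0 + 0 + 1 + 0 = 3

3


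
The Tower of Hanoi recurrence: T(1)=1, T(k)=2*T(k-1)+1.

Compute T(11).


T(11) = 2 * T(10) + 1
T(10) = 2 * T(9) + 1
T(9) = 2 * T(8) + 1
T(8) = 2 * T(7) + 1
T(7) = 2 * T(6) + 1
T(6) = 2 * T(5) + 1
T(5) = 2 * T(4) + 1
T(4) = 2 * T(3) + 1
T(3) = 2 * T(2) + 1
T(2) = 2 * T(1) + 1
T(1) = 1  (base case)
T(2) = 2 * 1 + 1 = 3
T(3) = 2 * 3 + 1 = 7
T(4) = 2 * 7 + 1 = 15
T(5) = 2 * 15 + 1 = 31
T(6) = 2 * 31 + 1 = 63
T(7) = 2 * 63 + 1 = 127
T(8) = 2 * 127 + 1 = 255
T(9) = 2 * 255 + 1 = 511
T(10) = 2 * 511 + 1 = 1023
T(11) = 2 * 1023 + 1 = 2047

2047


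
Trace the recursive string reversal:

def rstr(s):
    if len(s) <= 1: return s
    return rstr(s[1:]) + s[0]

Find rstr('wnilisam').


rstr('wnilisam') = rstr('nilisam') + 'w'
rstr('nilisam') = rstr('ilisam') + 'n'
rstr('ilisam') = rstr('lisam') + 'i'
rstr('lisam') = rstr('isam') + 'l'
rstr('isam') = rstr('sam') + 'i'
rstr('sam') = rstr('am') + 's'
rstr('am') = rstr('m') + 'a'
rstr('m') = 'm'  (base case)
Concatenating: 'm' + 'a' + 's' + 'i' + 'l' + 'i' + 'n' + 'w' = 'masilinw'

masilinw


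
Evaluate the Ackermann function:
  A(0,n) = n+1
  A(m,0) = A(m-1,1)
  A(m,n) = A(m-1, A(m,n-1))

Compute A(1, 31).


A(1, 31) = A(0, A(1, 30))
  A(1, 30) = A(0, A(1, 29))
    A(1, 29) = A(0, A(1, 28))
      A(1, 28) = A(0, A(1, 27))
        A(1, 27) = A(0, A(1, 26))
          A(1, 26) = A(0, A(1, 25))
          A(1, 25) = A(0, A(1, 24))
          A(1, 24) = A(0, A(1, 23))
          A(1, 23) = A(0, A(1, 22))
          A(1, 22) = A(0, A(1, 21))
          A(1, 21) = A(0, A(1, 20))
          A(1, 20) = A(0, A(1, 19))
          A(1, 19) = A(0, A(1, 18))
          A(1, 18) = A(0, A(1, 17))
          A(1, 17) = A(0, A(1, 16))
          A(1, 16) = A(0, A(1, 15))
          A(1, 15) = A(0, A(1, 14))
          A(1, 14) = A(0, A(1, 13))
          A(1, 13) = A(0, A(1, 12))
          A(1, 12) = A(0, A(1, 11))
          A(1, 11) = A(0, A(1, 10))
          A(1, 10) = A(0, A(1, 9))
          A(1, 9) = A(0, A(1, 8))
          A(1, 8) = A(0, A(1, 7))
          A(1, 7) = A(0, A(1, 6))
... (trace truncated)
Result: A(1, 31) = 33

33


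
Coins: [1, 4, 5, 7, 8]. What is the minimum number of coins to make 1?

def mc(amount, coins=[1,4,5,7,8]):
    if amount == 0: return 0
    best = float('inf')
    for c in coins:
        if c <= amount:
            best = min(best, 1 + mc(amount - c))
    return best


Building up with DP:
mc(0) = 0
mc(1) = min(1+mc(0)=1+0=1) = 1

1


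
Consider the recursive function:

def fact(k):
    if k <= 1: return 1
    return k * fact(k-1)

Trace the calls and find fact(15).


fact(15)
= 15 * fact(14)
= 15 * 14 * fact(13)
= 15 * 14 * 13 * fact(12)
= 15 * 14 * 13 * 12 * fact(11)
= 15 * 14 * 13 * 12 * 11 * fact(10)
= 15 * 14 * 13 * 12 * 11 * 10 * fact(9)
= 15 * 14 * 13 * 12 * 11 * 10 * 9 * fact(8)
= 15 * 14 * 13 * 12 * 11 * 10 * 9 * 8 * fact(7)
= 15 * 14 * 13 * 12 * 11 * 10 * 9 * 8 * 7 * fact(6)
= 15 * 14 * 13 * 12 * 11 * 10 * 9 * 8 * 7 * 6 * fact(5)
= 15 * 14 * 13 * 12 * 11 * 10 * 9 * 8 * 7 * 6 * 5 * fact(4)
= 15 * 14 * 13 * 12 * 11 * 10 * 9 * 8 * 7 * 6 * 5 * 4 * fact(3)
= 15 * 14 * 13 * 12 * 11 * 10 * 9 * 8 * 7 * 6 * 5 * 4 * 3 * fact(2)
= 15 * 14 * 13 * 12 * 11 * 10 * 9 * 8 * 7 * 6 * 5 * 4 * 3 * 2 * fact(1)
= 15 * 14 * 13 * 12 * 11 * 10 * 9 * 8 * 7 * 6 * 5 * 4 * 3 * 2 * 1
= 1307674368000

1307674368000


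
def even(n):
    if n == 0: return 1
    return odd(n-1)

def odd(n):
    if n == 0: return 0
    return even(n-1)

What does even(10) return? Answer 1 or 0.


even(10) = odd(9)
odd(9) = even(8)
even(8) = odd(7)
odd(7) = even(6)
even(6) = odd(5)
odd(5) = even(4)
even(4) = odd(3)
odd(3) = even(2)
even(2) = odd(1)
odd(1) = even(0)
even(0) = 1  (base case)
Result: 1

1


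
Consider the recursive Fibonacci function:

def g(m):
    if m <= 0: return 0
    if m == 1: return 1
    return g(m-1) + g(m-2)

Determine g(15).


Computing g(15) bottom-up:
g(0) = 0
g(1) = 1
g(2) = g(1) + g(0) = 1 + 0 = 1
g(3) = g(2) + g(1) = 1 + 1 = 2
g(4) = g(3) + g(2) = 2 + 1 = 3
g(5) = g(4) + g(3) = 3 + 2 = 5
g(6) = g(5) + g(4) = 5 + 3 = 8
g(7) = g(6) + g(5) = 8 + 5 = 13
g(8) = g(7) + g(6) = 13 + 8 = 21
g(9) = g(8) + g(7) = 21 + 13 = 34
g(10) = g(9) + g(8) = 34 + 21 = 55
g(11) = g(10) + g(9) = 55 + 34 = 89
g(12) = g(11) + g(10) = 89 + 55 = 144
g(13) = g(12) + g(11) = 144 + 89 = 233
g(14) = g(13) + g(12) = 233 + 144 = 377
g(15) = g(14) + g(13) = 377 + 233 = 610

610


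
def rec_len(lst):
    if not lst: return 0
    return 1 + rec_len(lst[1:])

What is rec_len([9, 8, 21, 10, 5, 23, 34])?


rec_len([9, 8, 21, 10, 5, 23, 34]) = 1 + rec_len([8, 21, 10, 5, 23, 34])
rec_len([8, 21, 10, 5, 23, 34]) = 1 + rec_len([21, 10, 5, 23, 34])
rec_len([21, 10, 5, 23, 34]) = 1 + rec_len([10, 5, 23, 34])
rec_len([10, 5, 23, 34]) = 1 + rec_len([5, 23, 34])
rec_len([5, 23, 34]) = 1 + rec_len([23, 34])
rec_len([23, 34]) = 1 + rec_len([34])
rec_len([34]) = 1 + rec_len([])
rec_len([]) = 0  (base case)
Unwinding: 1 + 1 + 1 + 1 + 1 + 1 + 1 + 0 = 7

7


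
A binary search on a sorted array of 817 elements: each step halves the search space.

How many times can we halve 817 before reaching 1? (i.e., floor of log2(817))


817 / 2 = 408
408 / 2 = 204
204 / 2 = 102
102 / 2 = 51
51 / 2 = 25
25 / 2 = 12
12 / 2 = 6
6 / 2 = 3
3 / 2 = 1
Reached 1 after 9 halvings

9


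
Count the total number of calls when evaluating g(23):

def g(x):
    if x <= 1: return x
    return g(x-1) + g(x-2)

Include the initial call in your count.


Let C(n) = total calls for g(n)
C(0) = 1, C(1) = 1
C(2) = 1 + C(1) + C(0) = 1 + 1 + 1 = 3
C(3) = 1 + C(2) + C(1) = 1 + 3 + 1 = 5
C(4) = 1 + C(3) + C(2) = 1 + 5 + 3 = 9
C(5) = 1 + C(4) + C(3) = 1 + 9 + 5 = 15
C(6) = 1 + C(5) + C(4) = 1 + 15 + 9 = 25
C(7) = 1 + C(6) + C(5) = 1 + 25 + 15 = 41
C(8) = 1 + C(7) + C(6) = 1 + 41 + 25 = 67
C(9) = 1 + C(8) + C(7) = 1 + 67 + 41 = 109
C(10) = 1 + C(9) + C(8) = 1 + 109 + 67 = 177
C(11) = 1 + C(10) + C(9) = 1 + 177 + 109 = 287
C(12) = 1 + C(11) + C(10) = 1 + 287 + 177 = 465
C(13) = 1 + C(12) + C(11) = 1 + 465 + 287 = 753
C(14) = 1 + C(13) + C(12) = 1 + 753 + 465 = 1219
C(15) = 1 + C(14) + C(13) = 1 + 1219 + 753 = 1973
C(16) = 1 + C(15) + C(14) = 1 + 1973 + 1219 = 3193
C(17) = 1 + C(16) + C(15) = 1 + 3193 + 1973 = 5167
C(18) = 1 + C(17) + C(16) = 1 + 5167 + 3193 = 8361
C(19) = 1 + C(18) + C(17) = 1 + 8361 + 5167 = 13529
C(20) = 1 + C(19) + C(18) = 1 + 13529 + 8361 = 21891
C(21) = 1 + C(20) + C(19) = 1 + 21891 + 13529 = 35421
C(22) = 1 + C(21) + C(20) = 1 + 35421 + 21891 = 57313
C(23) = 1 + C(22) + C(21) = 1 + 57313 + 35421 = 92735

92735


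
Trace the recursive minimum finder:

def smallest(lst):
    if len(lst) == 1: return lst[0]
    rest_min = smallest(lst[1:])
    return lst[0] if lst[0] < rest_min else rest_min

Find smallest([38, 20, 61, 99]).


smallest([38, 20, 61, 99]): compare 38 with smallest([20, 61, 99])
smallest([20, 61, 99]): compare 20 with smallest([61, 99])
smallest([61, 99]): compare 61 with smallest([99])
smallest([99]) = 99  (base case)
Compare 61 with 99 -> 61
Compare 20 with 61 -> 20
Compare 38 with 20 -> 20

20


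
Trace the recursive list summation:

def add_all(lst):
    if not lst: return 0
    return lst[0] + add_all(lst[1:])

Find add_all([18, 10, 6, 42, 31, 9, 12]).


add_all([18, 10, 6, 42, 31, 9, 12]) = 18 + add_all([10, 6, 42, 31, 9, 12])
add_all([10, 6, 42, 31, 9, 12]) = 10 + add_all([6, 42, 31, 9, 12])
add_all([6, 42, 31, 9, 12]) = 6 + add_all([42, 31, 9, 12])
add_all([42, 31, 9, 12]) = 42 + add_all([31, 9, 12])
add_all([31, 9, 12]) = 31 + add_all([9, 12])
add_all([9, 12]) = 9 + add_all([12])
add_all([12]) = 12 + add_all([])
add_all([]) = 0  (base case)
Total: 18 + 10 + 6 + 42 + 31 + 9 + 12 + 0 = 128

128


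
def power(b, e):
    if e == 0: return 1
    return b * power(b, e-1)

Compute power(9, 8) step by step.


power(9, 8)
= 9 * power(9, 7)
= 9 * 9 * power(9, 6)
= 9 * 9 * 9 * power(9, 5)
= 9 * 9 * 9 * 9 * power(9, 4)
= 9 * 9 * 9 * 9 * 9 * power(9, 3)
= 9 * 9 * 9 * 9 * 9 * 9 * power(9, 2)
= 9 * 9 * 9 * 9 * 9 * 9 * 9 * power(9, 1)
= 9 * 9 * 9 * 9 * 9 * 9 * 9 * 9 * power(9, 0)
= 9 * 9 * 9 * 9 * 9 * 9 * 9 * 9 * 1
= 43046721

43046721


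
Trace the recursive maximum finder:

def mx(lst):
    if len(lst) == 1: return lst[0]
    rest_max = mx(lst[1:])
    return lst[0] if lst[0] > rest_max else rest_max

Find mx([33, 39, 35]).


mx([33, 39, 35]): compare 33 with mx([39, 35])
mx([39, 35]): compare 39 with mx([35])
mx([35]) = 35  (base case)
Compare 39 with 35 -> 39
Compare 33 with 39 -> 39

39


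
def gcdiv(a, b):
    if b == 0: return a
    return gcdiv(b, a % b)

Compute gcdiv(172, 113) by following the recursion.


gcdiv(172, 113) = gcdiv(113, 59)
gcdiv(113, 59) = gcdiv(59, 54)
gcdiv(59, 54) = gcdiv(54, 5)
gcdiv(54, 5) = gcdiv(5, 4)
gcdiv(5, 4) = gcdiv(4, 1)
gcdiv(4, 1) = gcdiv(1, 0)
gcdiv(1, 0) = 1  (base case)

1


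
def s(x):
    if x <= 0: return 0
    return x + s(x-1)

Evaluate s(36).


s(36)
= 36 + 35 + 34 + 33 + 32 + 31 + 30 + 29 + 28 + 27 + 26 + 25 + 24 + 23 + 22 + 21 + 20 + 19 + 18 + 17 + 16 + 15 + 14 + 13 + 12 + 11 + 10 + 9 + 8 + 7 + 6 + 5 + 4 + 3 + 2 + 1 + s(0)
= 36 + 35 + 34 + 33 + 32 + 31 + 30 + 29 + 28 + 27 + 26 + 25 + 24 + 23 + 22 + 21 + 20 + 19 + 18 + 17 + 16 + 15 + 14 + 13 + 12 + 11 + 10 + 9 + 8 + 7 + 6 + 5 + 4 + 3 + 2 + 1 + 0
= 666

666


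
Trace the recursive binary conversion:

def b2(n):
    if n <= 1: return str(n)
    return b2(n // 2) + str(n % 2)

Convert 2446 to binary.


b2(2446) = b2(1223) + '0'
b2(1223) = b2(611) + '1'
b2(611) = b2(305) + '1'
b2(305) = b2(152) + '1'
b2(152) = b2(76) + '0'
b2(76) = b2(38) + '0'
b2(38) = b2(19) + '0'
b2(19) = b2(9) + '1'
b2(9) = b2(4) + '1'
b2(4) = b2(2) + '0'
b2(2) = b2(1) + '0'
b2(1) = '1'  (base case)
Concatenating: '1' + '0' + '0' + '1' + '1' + '0' + '0' + '0' + '1' + '1' + '1' + '0' = '100110001110'

100110001110


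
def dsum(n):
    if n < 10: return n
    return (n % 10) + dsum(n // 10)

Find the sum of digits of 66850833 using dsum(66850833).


dsum(66850833) = 3 + dsum(6685083)
dsum(6685083) = 3 + dsum(668508)
dsum(668508) = 8 + dsum(66850)
dsum(66850) = 0 + dsum(6685)
dsum(6685) = 5 + dsum(668)
dsum(668) = 8 + dsum(66)
dsum(66) = 6 + dsum(6)
dsum(6) = 6  (base case)
Total: 3 + 3 + 8 + 0 + 5 + 8 + 6 + 6 = 39

39


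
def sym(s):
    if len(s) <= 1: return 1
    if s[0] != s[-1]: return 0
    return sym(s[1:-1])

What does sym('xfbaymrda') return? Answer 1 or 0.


sym('xfbaymrda'): s[0]='x' != s[-1]='a' -> return 0
Result: 0 (not a palindrome)

0


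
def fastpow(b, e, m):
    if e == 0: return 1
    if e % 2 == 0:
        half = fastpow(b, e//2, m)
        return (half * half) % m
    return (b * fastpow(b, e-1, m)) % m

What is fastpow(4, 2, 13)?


fastpow(4, 2, 13): e is even, compute fastpow(4, 1, 13)
  fastpow(4, 1, 13): e is odd, compute fastpow(4, 0, 13)
    fastpow(4, 0, 13) = 1
  (4 * 1) % 13 = 4
half=4, (4*4) % 13 = 3

3


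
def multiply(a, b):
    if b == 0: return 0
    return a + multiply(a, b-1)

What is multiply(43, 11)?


multiply(43, 11) = 43 + multiply(43, 10)
multiply(43, 10) = 43 + multiply(43, 9)
multiply(43, 9) = 43 + multiply(43, 8)
multiply(43, 8) = 43 + multiply(43, 7)
multiply(43, 7) = 43 + multiply(43, 6)
multiply(43, 6) = 43 + multiply(43, 5)
multiply(43, 5) = 43 + multiply(43, 4)
multiply(43, 4) = 43 + multiply(43, 3)
multiply(43, 3) = 43 + multiply(43, 2)
multiply(43, 2) = 43 + multiply(43, 1)
multiply(43, 1) = 43 + multiply(43, 0)
multiply(43, 0) = 0  (base case)
Total: 43 + 43 + 43 + 43 + 43 + 43 + 43 + 43 + 43 + 43 + 43 + 0 = 473

473


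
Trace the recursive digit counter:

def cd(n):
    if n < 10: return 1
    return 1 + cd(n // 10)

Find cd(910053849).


cd(910053849) = 1 + cd(91005384)
cd(91005384) = 1 + cd(9100538)
cd(9100538) = 1 + cd(910053)
cd(910053) = 1 + cd(91005)
cd(91005) = 1 + cd(9100)
cd(9100) = 1 + cd(910)
cd(910) = 1 + cd(91)
cd(91) = 1 + cd(9)
cd(9) = 1  (base case: 9 < 10)
Unwinding: 1 + 1 + 1 + 1 + 1 + 1 + 1 + 1 + 1 = 9

9


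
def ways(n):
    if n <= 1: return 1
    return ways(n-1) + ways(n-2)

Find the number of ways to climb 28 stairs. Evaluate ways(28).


Building up from base cases:
ways(0) = 1
ways(1) = 1
ways(2) = ways(1) + ways(0) = 1 + 1 = 2
ways(3) = ways(2) + ways(1) = 2 + 1 = 3
ways(4) = ways(3) + ways(2) = 3 + 2 = 5
ways(5) = ways(4) + ways(3) = 5 + 3 = 8
ways(6) = ways(5) + ways(4) = 8 + 5 = 13
ways(7) = ways(6) + ways(5) = 13 + 8 = 21
ways(8) = ways(7) + ways(6) = 21 + 13 = 34
ways(9) = ways(8) + ways(7) = 34 + 21 = 55
ways(10) = ways(9) + ways(8) = 55 + 34 = 89
ways(11) = ways(10) + ways(9) = 89 + 55 = 144
ways(12) = ways(11) + ways(10) = 144 + 89 = 233
ways(13) = ways(12) + ways(11) = 233 + 144 = 377
ways(14) = ways(13) + ways(12) = 377 + 233 = 610
ways(15) = ways(14) + ways(13) = 610 + 377 = 987
ways(16) = ways(15) + ways(14) = 987 + 610 = 1597
ways(17) = ways(16) + ways(15) = 1597 + 987 = 2584
ways(18) = ways(17) + ways(16) = 2584 + 1597 = 4181
ways(19) = ways(18) + ways(17) = 4181 + 2584 = 6765
ways(20) = ways(19) + ways(18) = 6765 + 4181 = 10946
ways(21) = ways(20) + ways(19) = 10946 + 6765 = 17711
ways(22) = ways(21) + ways(20) = 17711 + 10946 = 28657
ways(23) = ways(22) + ways(21) = 28657 + 17711 = 46368
ways(24) = ways(23) + ways(22) = 46368 + 28657 = 75025
ways(25) = ways(24) + ways(23) = 75025 + 46368 = 121393
ways(26) = ways(25) + ways(24) = 121393 + 75025 = 196418
ways(27) = ways(26) + ways(25) = 196418 + 121393 = 317811
ways(28) = ways(27) + ways(26) = 317811 + 196418 = 514229

514229


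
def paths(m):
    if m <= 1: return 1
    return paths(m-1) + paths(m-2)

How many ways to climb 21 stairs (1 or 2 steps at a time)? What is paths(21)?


Building up from base cases:
paths(0) = 1
paths(1) = 1
paths(2) = paths(1) + paths(0) = 1 + 1 = 2
paths(3) = paths(2) + paths(1) = 2 + 1 = 3
paths(4) = paths(3) + paths(2) = 3 + 2 = 5
paths(5) = paths(4) + paths(3) = 5 + 3 = 8
paths(6) = paths(5) + paths(4) = 8 + 5 = 13
paths(7) = paths(6) + paths(5) = 13 + 8 = 21
paths(8) = paths(7) + paths(6) = 21 + 13 = 34
paths(9) = paths(8) + paths(7) = 34 + 21 = 55
paths(10) = paths(9) + paths(8) = 55 + 34 = 89
paths(11) = paths(10) + paths(9) = 89 + 55 = 144
paths(12) = paths(11) + paths(10) = 144 + 89 = 233
paths(13) = paths(12) + paths(11) = 233 + 144 = 377
paths(14) = paths(13) + paths(12) = 377 + 233 = 610
paths(15) = paths(14) + paths(13) = 610 + 377 = 987
paths(16) = paths(15) + paths(14) = 987 + 610 = 1597
paths(17) = paths(16) + paths(15) = 1597 + 987 = 2584
paths(18) = paths(17) + paths(16) = 2584 + 1597 = 4181
paths(19) = paths(18) + paths(17) = 4181 + 2584 = 6765
paths(20) = paths(19) + paths(18) = 6765 + 4181 = 10946
paths(21) = paths(20) + paths(19) = 10946 + 6765 = 17711

17711


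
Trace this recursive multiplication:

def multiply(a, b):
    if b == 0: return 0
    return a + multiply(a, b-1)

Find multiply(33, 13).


multiply(33, 13) = 33 + multiply(33, 12)
multiply(33, 12) = 33 + multiply(33, 11)
multiply(33, 11) = 33 + multiply(33, 10)
multiply(33, 10) = 33 + multiply(33, 9)
multiply(33, 9) = 33 + multiply(33, 8)
multiply(33, 8) = 33 + multiply(33, 7)
multiply(33, 7) = 33 + multiply(33, 6)
multiply(33, 6) = 33 + multiply(33, 5)
multiply(33, 5) = 33 + multiply(33, 4)
multiply(33, 4) = 33 + multiply(33, 3)
multiply(33, 3) = 33 + multiply(33, 2)
multiply(33, 2) = 33 + multiply(33, 1)
multiply(33, 1) = 33 + multiply(33, 0)
multiply(33, 0) = 0  (base case)
Total: 33 + 33 + 33 + 33 + 33 + 33 + 33 + 33 + 33 + 33 + 33 + 33 + 33 + 0 = 429

429


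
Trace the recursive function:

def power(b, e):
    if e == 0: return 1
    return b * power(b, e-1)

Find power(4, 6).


power(4, 6)
= 4 * power(4, 5)
= 4 * 4 * power(4, 4)
= 4 * 4 * 4 * power(4, 3)
= 4 * 4 * 4 * 4 * power(4, 2)
= 4 * 4 * 4 * 4 * 4 * power(4, 1)
= 4 * 4 * 4 * 4 * 4 * 4 * power(4, 0)
= 4 * 4 * 4 * 4 * 4 * 4 * 1
= 4096

4096


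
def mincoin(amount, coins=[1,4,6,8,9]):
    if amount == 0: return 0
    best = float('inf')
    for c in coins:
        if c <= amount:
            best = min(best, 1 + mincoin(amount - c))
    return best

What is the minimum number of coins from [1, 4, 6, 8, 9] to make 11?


Building up with DP:
mincoin(0) = 0
mincoin(1) = min(1+mincoin(0)=1+0=1) = 1
mincoin(2) = min(1+mincoin(1)=1+1=2) = 2
mincoin(3) = min(1+mincoin(2)=1+2=3) = 3
mincoin(4) = min(1+mincoin(3)=1+3=4, 1+mincoin(0)=1+0=1) = 1
mincoin(5) = min(1+mincoin(4)=1+1=2, 1+mincoin(1)=1+1=2) = 2
mincoin(6) = min(1+mincoin(5)=1+2=3, 1+mincoin(2)=1+2=3, 1+mincoin(0)=1+0=1) = 1
mincoin(7) = min(1+mincoin(6)=1+1=2, 1+mincoin(3)=1+3=4, 1+mincoin(1)=1+1=2) = 2
mincoin(8) = min(1+mincoin(7)=1+2=3, 1+mincoin(4)=1+1=2, 1+mincoin(2)=1+2=3, 1+mincoin(0)=1+0=1) = 1
mincoin(9) = min(1+mincoin(8)=1+1=2, 1+mincoin(5)=1+2=3, 1+mincoin(3)=1+3=4, 1+mincoin(1)=1+1=2, 1+mincoin(0)=1+0=1) = 1
mincoin(10) = min(1+mincoin(9)=1+1=2, 1+mincoin(6)=1+1=2, 1+mincoin(4)=1+1=2, 1+mincoin(2)=1+2=3, 1+mincoin(1)=1+1=2) = 2
mincoin(11) = min(1+mincoin(10)=1+2=3, 1+mincoin(7)=1+2=3, 1+mincoin(5)=1+2=3, 1+mincoin(3)=1+3=4, 1+mincoin(2)=1+2=3) = 3

3


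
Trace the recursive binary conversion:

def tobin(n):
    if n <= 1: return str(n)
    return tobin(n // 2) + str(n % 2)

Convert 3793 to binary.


tobin(3793) = tobin(1896) + '1'
tobin(1896) = tobin(948) + '0'
tobin(948) = tobin(474) + '0'
tobin(474) = tobin(237) + '0'
tobin(237) = tobin(118) + '1'
tobin(118) = tobin(59) + '0'
tobin(59) = tobin(29) + '1'
tobin(29) = tobin(14) + '1'
tobin(14) = tobin(7) + '0'
tobin(7) = tobin(3) + '1'
tobin(3) = tobin(1) + '1'
tobin(1) = '1'  (base case)
Concatenating: '1' + '1' + '1' + '0' + '1' + '1' + '0' + '1' + '0' + '0' + '0' + '1' = '111011010001'

111011010001


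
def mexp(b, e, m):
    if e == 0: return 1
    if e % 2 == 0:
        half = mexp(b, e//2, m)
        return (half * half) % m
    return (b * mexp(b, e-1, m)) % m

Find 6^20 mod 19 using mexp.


mexp(6, 20, 19): e is even, compute mexp(6, 10, 19)
  mexp(6, 10, 19): e is even, compute mexp(6, 5, 19)
    mexp(6, 5, 19): e is odd, compute mexp(6, 4, 19)
      mexp(6, 4, 19): e is even, compute mexp(6, 2, 19)
        mexp(6, 2, 19): e is even, compute mexp(6, 1, 19)
          mexp(6, 1, 19): e is odd, compute mexp(6, 0, 19)
          mexp(6, 0, 19) = 1
          (6 * 1) % 19 = 6
        half=6, (6*6) % 19 = 17
      half=17, (17*17) % 19 = 4
    (6 * 4) % 19 = 5
  half=5, (5*5) % 19 = 6
half=6, (6*6) % 19 = 17

17


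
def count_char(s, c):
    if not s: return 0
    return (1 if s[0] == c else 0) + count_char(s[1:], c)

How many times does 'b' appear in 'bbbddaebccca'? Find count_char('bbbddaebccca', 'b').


s[0]='b' == 'b' -> 1
s[0]='b' == 'b' -> 1
s[0]='b' == 'b' -> 1
s[0]='d' != 'b' -> 0
s[0]='d' != 'b' -> 0
s[0]='a' != 'b' -> 0
s[0]='e' != 'b' -> 0
s[0]='b' == 'b' -> 1
s[0]='c' != 'b' -> 0
s[0]='c' != 'b' -> 0
s[0]='c' != 'b' -> 0
s[0]='a' != 'b' -> 0
Sum: 1 + 1 + 1 + 0 + 0 + 0 + 0 + 1 + 0 + 0 + 0 + 0 = 4

4


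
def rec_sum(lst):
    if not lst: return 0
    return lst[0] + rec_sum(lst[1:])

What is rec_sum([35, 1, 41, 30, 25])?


rec_sum([35, 1, 41, 30, 25]) = 35 + rec_sum([1, 41, 30, 25])
rec_sum([1, 41, 30, 25]) = 1 + rec_sum([41, 30, 25])
rec_sum([41, 30, 25]) = 41 + rec_sum([30, 25])
rec_sum([30, 25]) = 30 + rec_sum([25])
rec_sum([25]) = 25 + rec_sum([])
rec_sum([]) = 0  (base case)
Total: 35 + 1 + 41 + 30 + 25 + 0 = 132

132


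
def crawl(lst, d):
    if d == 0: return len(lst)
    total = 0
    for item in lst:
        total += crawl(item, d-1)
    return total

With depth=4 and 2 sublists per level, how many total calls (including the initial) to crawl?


At depth 0 (root): 1 call
At depth 1: each of 1 parents calls crawl on 2 children = 2 calls
At depth 2: each of 2 parents calls crawl on 2 children = 4 calls
At depth 3: each of 4 parents calls crawl on 2 children = 8 calls
At depth 4: each of 8 parents calls crawl on 2 children = 16 calls
Total: 1 + 2 + 4 + 8 + 16 = 31

31


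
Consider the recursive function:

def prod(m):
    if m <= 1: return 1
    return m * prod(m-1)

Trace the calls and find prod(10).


prod(10)
= 10 * prod(9)
= 10 * 9 * prod(8)
= 10 * 9 * 8 * prod(7)
= 10 * 9 * 8 * 7 * prod(6)
= 10 * 9 * 8 * 7 * 6 * prod(5)
= 10 * 9 * 8 * 7 * 6 * 5 * prod(4)
= 10 * 9 * 8 * 7 * 6 * 5 * 4 * prod(3)
= 10 * 9 * 8 * 7 * 6 * 5 * 4 * 3 * prod(2)
= 10 * 9 * 8 * 7 * 6 * 5 * 4 * 3 * 2 * prod(1)
= 10 * 9 * 8 * 7 * 6 * 5 * 4 * 3 * 2 * 1
= 3628800

3628800


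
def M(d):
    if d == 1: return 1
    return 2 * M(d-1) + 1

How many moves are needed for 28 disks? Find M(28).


M(28) = 2 * M(27) + 1
M(27) = 2 * M(26) + 1
M(26) = 2 * M(25) + 1
M(25) = 2 * M(24) + 1
M(24) = 2 * M(23) + 1
M(23) = 2 * M(22) + 1
M(22) = 2 * M(21) + 1
M(21) = 2 * M(20) + 1
M(20) = 2 * M(19) + 1
M(19) = 2 * M(18) + 1
M(18) = 2 * M(17) + 1
M(17) = 2 * M(16) + 1
M(16) = 2 * M(15) + 1
M(15) = 2 * M(14) + 1
M(14) = 2 * M(13) + 1
M(13) = 2 * M(12) + 1
M(12) = 2 * M(11) + 1
M(11) = 2 * M(10) + 1
M(10) = 2 * M(9) + 1
M(9) = 2 * M(8) + 1
M(8) = 2 * M(7) + 1
M(7) = 2 * M(6) + 1
M(6) = 2 * M(5) + 1
M(5) = 2 * M(4) + 1
M(4) = 2 * M(3) + 1
M(3) = 2 * M(2) + 1
M(2) = 2 * M(1) + 1
M(1) = 1  (base case)
M(2) = 2 * 1 + 1 = 3
M(3) = 2 * 3 + 1 = 7
M(4) = 2 * 7 + 1 = 15
M(5) = 2 * 15 + 1 = 31
M(6) = 2 * 31 + 1 = 63
M(7) = 2 * 63 + 1 = 127
M(8) = 2 * 127 + 1 = 255
M(9) = 2 * 255 + 1 = 511
M(10) = 2 * 511 + 1 = 1023
M(11) = 2 * 1023 + 1 = 2047
M(12) = 2 * 2047 + 1 = 4095
M(13) = 2 * 4095 + 1 = 8191
M(14) = 2 * 8191 + 1 = 16383
M(15) = 2 * 16383 + 1 = 32767
M(16) = 2 * 32767 + 1 = 65535
M(17) = 2 * 65535 + 1 = 131071
M(18) = 2 * 131071 + 1 = 262143
M(19) = 2 * 262143 + 1 = 524287
M(20) = 2 * 524287 + 1 = 1048575
M(21) = 2 * 1048575 + 1 = 2097151
M(22) = 2 * 2097151 + 1 = 4194303
M(23) = 2 * 4194303 + 1 = 8388607
M(24) = 2 * 8388607 + 1 = 16777215
M(25) = 2 * 16777215 + 1 = 33554431
M(26) = 2 * 33554431 + 1 = 67108863
M(27) = 2 * 67108863 + 1 = 134217727
M(28) = 2 * 134217727 + 1 = 268435455

268435455


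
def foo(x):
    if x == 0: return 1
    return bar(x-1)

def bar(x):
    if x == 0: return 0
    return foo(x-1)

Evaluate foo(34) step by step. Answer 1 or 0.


foo(34) = bar(33)
bar(33) = foo(32)
foo(32) = bar(31)
bar(31) = foo(30)
foo(30) = bar(29)
bar(29) = foo(28)
foo(28) = bar(27)
bar(27) = foo(26)
foo(26) = bar(25)
bar(25) = foo(24)
foo(24) = bar(23)
bar(23) = foo(22)
foo(22) = bar(21)
bar(21) = foo(20)
foo(20) = bar(19)
bar(19) = foo(18)
foo(18) = bar(17)
bar(17) = foo(16)
foo(16) = bar(15)
bar(15) = foo(14)
foo(14) = bar(13)
bar(13) = foo(12)
foo(12) = bar(11)
bar(11) = foo(10)
foo(10) = bar(9)
bar(9) = foo(8)
foo(8) = bar(7)
bar(7) = foo(6)
foo(6) = bar(5)
bar(5) = foo(4)
foo(4) = bar(3)
bar(3) = foo(2)
foo(2) = bar(1)
bar(1) = foo(0)
foo(0) = 1  (base case)
Result: 1

1


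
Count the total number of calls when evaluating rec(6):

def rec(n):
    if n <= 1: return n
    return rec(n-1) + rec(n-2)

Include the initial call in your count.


Let C(n) = total calls for rec(n)
C(0) = 1, C(1) = 1
C(2) = 1 + C(1) + C(0) = 1 + 1 + 1 = 3
C(3) = 1 + C(2) + C(1) = 1 + 3 + 1 = 5
C(4) = 1 + C(3) + C(2) = 1 + 5 + 3 = 9
C(5) = 1 + C(4) + C(3) = 1 + 9 + 5 = 15
C(6) = 1 + C(5) + C(4) = 1 + 15 + 9 = 25

25


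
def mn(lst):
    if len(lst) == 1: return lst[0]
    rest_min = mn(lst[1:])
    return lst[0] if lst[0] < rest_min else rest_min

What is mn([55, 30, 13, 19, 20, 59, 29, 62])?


mn([55, 30, 13, 19, 20, 59, 29, 62]): compare 55 with mn([30, 13, 19, 20, 59, 29, 62])
mn([30, 13, 19, 20, 59, 29, 62]): compare 30 with mn([13, 19, 20, 59, 29, 62])
mn([13, 19, 20, 59, 29, 62]): compare 13 with mn([19, 20, 59, 29, 62])
mn([19, 20, 59, 29, 62]): compare 19 with mn([20, 59, 29, 62])
mn([20, 59, 29, 62]): compare 20 with mn([59, 29, 62])
mn([59, 29, 62]): compare 59 with mn([29, 62])
mn([29, 62]): compare 29 with mn([62])
mn([62]) = 62  (base case)
Compare 29 with 62 -> 29
Compare 59 with 29 -> 29
Compare 20 with 29 -> 20
Compare 19 with 20 -> 19
Compare 13 with 19 -> 13
Compare 30 with 13 -> 13
Compare 55 with 13 -> 13

13


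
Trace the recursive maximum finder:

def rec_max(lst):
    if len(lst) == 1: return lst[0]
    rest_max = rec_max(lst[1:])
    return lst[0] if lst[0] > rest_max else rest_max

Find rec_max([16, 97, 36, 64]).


rec_max([16, 97, 36, 64]): compare 16 with rec_max([97, 36, 64])
rec_max([97, 36, 64]): compare 97 with rec_max([36, 64])
rec_max([36, 64]): compare 36 with rec_max([64])
rec_max([64]) = 64  (base case)
Compare 36 with 64 -> 64
Compare 97 with 64 -> 97
Compare 16 with 97 -> 97

97


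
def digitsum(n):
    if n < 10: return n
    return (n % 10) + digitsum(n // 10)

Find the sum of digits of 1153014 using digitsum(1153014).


digitsum(1153014) = 4 + digitsum(115301)
digitsum(115301) = 1 + digitsum(11530)
digitsum(11530) = 0 + digitsum(1153)
digitsum(1153) = 3 + digitsum(115)
digitsum(115) = 5 + digitsum(11)
digitsum(11) = 1 + digitsum(1)
digitsum(1) = 1  (base case)
Total: 4 + 1 + 0 + 3 + 5 + 1 + 1 = 15

15


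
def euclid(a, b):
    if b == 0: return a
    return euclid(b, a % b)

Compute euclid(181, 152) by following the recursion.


euclid(181, 152) = euclid(152, 29)
euclid(152, 29) = euclid(29, 7)
euclid(29, 7) = euclid(7, 1)
euclid(7, 1) = euclid(1, 0)
euclid(1, 0) = 1  (base case)

1


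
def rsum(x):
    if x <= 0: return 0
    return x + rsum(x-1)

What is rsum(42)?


rsum(42)
= 42 + 41 + 40 + 39 + 38 + 37 + 36 + 35 + 34 + 33 + 32 + 31 + 30 + 29 + 28 + 27 + 26 + 25 + 24 + 23 + 22 + 21 + 20 + 19 + 18 + 17 + 16 + 15 + 14 + 13 + 12 + 11 + 10 + 9 + 8 + 7 + 6 + 5 + 4 + 3 + 2 + 1 + rsum(0)
= 42 + 41 + 40 + 39 + 38 + 37 + 36 + 35 + 34 + 33 + 32 + 31 + 30 + 29 + 28 + 27 + 26 + 25 + 24 + 23 + 22 + 21 + 20 + 19 + 18 + 17 + 16 + 15 + 14 + 13 + 12 + 11 + 10 + 9 + 8 + 7 + 6 + 5 + 4 + 3 + 2 + 1 + 0
= 903

903


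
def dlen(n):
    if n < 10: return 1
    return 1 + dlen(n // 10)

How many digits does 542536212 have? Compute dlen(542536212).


dlen(542536212) = 1 + dlen(54253621)
dlen(54253621) = 1 + dlen(5425362)
dlen(5425362) = 1 + dlen(542536)
dlen(542536) = 1 + dlen(54253)
dlen(54253) = 1 + dlen(5425)
dlen(5425) = 1 + dlen(542)
dlen(542) = 1 + dlen(54)
dlen(54) = 1 + dlen(5)
dlen(5) = 1  (base case: 5 < 10)
Unwinding: 1 + 1 + 1 + 1 + 1 + 1 + 1 + 1 + 1 = 9

9


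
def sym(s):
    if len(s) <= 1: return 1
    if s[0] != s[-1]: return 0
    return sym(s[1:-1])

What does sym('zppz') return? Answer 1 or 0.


sym('zppz'): s[0]='z' == s[-1]='z' -> check sym('pp')
sym('pp'): s[0]='p' == s[-1]='p' -> check sym('')
sym(''): len <= 1 -> return 1  (base case)
Result: 1 (palindrome)

1


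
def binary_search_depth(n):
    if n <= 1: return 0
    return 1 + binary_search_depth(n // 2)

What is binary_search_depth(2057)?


2057 / 2 = 1028
1028 / 2 = 514
514 / 2 = 257
257 / 2 = 128
128 / 2 = 64
64 / 2 = 32
32 / 2 = 16
16 / 2 = 8
8 / 2 = 4
4 / 2 = 2
2 / 2 = 1
Reached 1 after 11 halvings

11


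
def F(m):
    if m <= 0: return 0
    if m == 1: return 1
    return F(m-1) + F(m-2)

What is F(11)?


Computing F(11) bottom-up:
F(0) = 0
F(1) = 1
F(2) = F(1) + F(0) = 1 + 0 = 1
F(3) = F(2) + F(1) = 1 + 1 = 2
F(4) = F(3) + F(2) = 2 + 1 = 3
F(5) = F(4) + F(3) = 3 + 2 = 5
F(6) = F(5) + F(4) = 5 + 3 = 8
F(7) = F(6) + F(5) = 8 + 5 = 13
F(8) = F(7) + F(6) = 13 + 8 = 21
F(9) = F(8) + F(7) = 21 + 13 = 34
F(10) = F(9) + F(8) = 34 + 21 = 55
F(11) = F(10) + F(9) = 55 + 34 = 89

89


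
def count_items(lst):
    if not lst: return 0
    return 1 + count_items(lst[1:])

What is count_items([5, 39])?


count_items([5, 39]) = 1 + count_items([39])
count_items([39]) = 1 + count_items([])
count_items([]) = 0  (base case)
Unwinding: 1 + 1 + 0 = 2

2


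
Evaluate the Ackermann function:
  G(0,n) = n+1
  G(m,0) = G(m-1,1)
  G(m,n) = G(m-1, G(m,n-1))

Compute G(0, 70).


G(0, 70) = 71
Result: G(0, 70) = 71

71


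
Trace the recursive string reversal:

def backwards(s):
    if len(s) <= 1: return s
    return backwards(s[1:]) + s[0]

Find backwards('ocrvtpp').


backwards('ocrvtpp') = backwards('crvtpp') + 'o'
backwards('crvtpp') = backwards('rvtpp') + 'c'
backwards('rvtpp') = backwards('vtpp') + 'r'
backwards('vtpp') = backwards('tpp') + 'v'
backwards('tpp') = backwards('pp') + 't'
backwards('pp') = backwards('p') + 'p'
backwards('p') = 'p'  (base case)
Concatenating: 'p' + 'p' + 't' + 'v' + 'r' + 'c' + 'o' = 'pptvrco'

pptvrco


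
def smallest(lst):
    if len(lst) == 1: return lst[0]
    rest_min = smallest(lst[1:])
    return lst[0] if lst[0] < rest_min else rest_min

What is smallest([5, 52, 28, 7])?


smallest([5, 52, 28, 7]): compare 5 with smallest([52, 28, 7])
smallest([52, 28, 7]): compare 52 with smallest([28, 7])
smallest([28, 7]): compare 28 with smallest([7])
smallest([7]) = 7  (base case)
Compare 28 with 7 -> 7
Compare 52 with 7 -> 7
Compare 5 with 7 -> 5

5


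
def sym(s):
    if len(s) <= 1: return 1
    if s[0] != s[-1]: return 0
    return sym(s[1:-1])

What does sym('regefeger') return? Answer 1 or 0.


sym('regefeger'): s[0]='r' == s[-1]='r' -> check sym('egefege')
sym('egefege'): s[0]='e' == s[-1]='e' -> check sym('gefeg')
sym('gefeg'): s[0]='g' == s[-1]='g' -> check sym('efe')
sym('efe'): s[0]='e' == s[-1]='e' -> check sym('f')
sym('f'): len <= 1 -> return 1  (base case)
Result: 1 (palindrome)

1


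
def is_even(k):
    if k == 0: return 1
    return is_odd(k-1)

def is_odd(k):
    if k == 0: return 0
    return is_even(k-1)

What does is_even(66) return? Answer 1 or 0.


is_even(66) = is_odd(65)
is_odd(65) = is_even(64)
is_even(64) = is_odd(63)
is_odd(63) = is_even(62)
is_even(62) = is_odd(61)
is_odd(61) = is_even(60)
is_even(60) = is_odd(59)
is_odd(59) = is_even(58)
is_even(58) = is_odd(57)
is_odd(57) = is_even(56)
is_even(56) = is_odd(55)
is_odd(55) = is_even(54)
is_even(54) = is_odd(53)
is_odd(53) = is_even(52)
is_even(52) = is_odd(51)
is_odd(51) = is_even(50)
is_even(50) = is_odd(49)
is_odd(49) = is_even(48)
is_even(48) = is_odd(47)
is_odd(47) = is_even(46)
is_even(46) = is_odd(45)
is_odd(45) = is_even(44)
is_even(44) = is_odd(43)
is_odd(43) = is_even(42)
is_even(42) = is_odd(41)
is_odd(41) = is_even(40)
is_even(40) = is_odd(39)
is_odd(39) = is_even(38)
is_even(38) = is_odd(37)
is_odd(37) = is_even(36)
is_even(36) = is_odd(35)
is_odd(35) = is_even(34)
is_even(34) = is_odd(33)
is_odd(33) = is_even(32)
is_even(32) = is_odd(31)
is_odd(31) = is_even(30)
is_even(30) = is_odd(29)
is_odd(29) = is_even(28)
is_even(28) = is_odd(27)
is_odd(27) = is_even(26)
is_even(26) = is_odd(25)
is_odd(25) = is_even(24)
is_even(24) = is_odd(23)
is_odd(23) = is_even(22)
is_even(22) = is_odd(21)
is_odd(21) = is_even(20)
is_even(20) = is_odd(19)
is_odd(19) = is_even(18)
is_even(18) = is_odd(17)
is_odd(17) = is_even(16)
is_even(16) = is_odd(15)
is_odd(15) = is_even(14)
is_even(14) = is_odd(13)
is_odd(13) = is_even(12)
is_even(12) = is_odd(11)
is_odd(11) = is_even(10)
is_even(10) = is_odd(9)
is_odd(9) = is_even(8)
is_even(8) = is_odd(7)
is_odd(7) = is_even(6)
is_even(6) = is_odd(5)
is_odd(5) = is_even(4)
is_even(4) = is_odd(3)
is_odd(3) = is_even(2)
is_even(2) = is_odd(1)
is_odd(1) = is_even(0)
is_even(0) = 1  (base case)
Result: 1

1


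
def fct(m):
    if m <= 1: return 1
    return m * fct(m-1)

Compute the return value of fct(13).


fct(13)
= 13 * fct(12)
= 13 * 12 * fct(11)
= 13 * 12 * 11 * fct(10)
= 13 * 12 * 11 * 10 * fct(9)
= 13 * 12 * 11 * 10 * 9 * fct(8)
= 13 * 12 * 11 * 10 * 9 * 8 * fct(7)
= 13 * 12 * 11 * 10 * 9 * 8 * 7 * fct(6)
= 13 * 12 * 11 * 10 * 9 * 8 * 7 * 6 * fct(5)
= 13 * 12 * 11 * 10 * 9 * 8 * 7 * 6 * 5 * fct(4)
= 13 * 12 * 11 * 10 * 9 * 8 * 7 * 6 * 5 * 4 * fct(3)
= 13 * 12 * 11 * 10 * 9 * 8 * 7 * 6 * 5 * 4 * 3 * fct(2)
= 13 * 12 * 11 * 10 * 9 * 8 * 7 * 6 * 5 * 4 * 3 * 2 * fct(1)
= 13 * 12 * 11 * 10 * 9 * 8 * 7 * 6 * 5 * 4 * 3 * 2 * 1
= 6227020800

6227020800
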